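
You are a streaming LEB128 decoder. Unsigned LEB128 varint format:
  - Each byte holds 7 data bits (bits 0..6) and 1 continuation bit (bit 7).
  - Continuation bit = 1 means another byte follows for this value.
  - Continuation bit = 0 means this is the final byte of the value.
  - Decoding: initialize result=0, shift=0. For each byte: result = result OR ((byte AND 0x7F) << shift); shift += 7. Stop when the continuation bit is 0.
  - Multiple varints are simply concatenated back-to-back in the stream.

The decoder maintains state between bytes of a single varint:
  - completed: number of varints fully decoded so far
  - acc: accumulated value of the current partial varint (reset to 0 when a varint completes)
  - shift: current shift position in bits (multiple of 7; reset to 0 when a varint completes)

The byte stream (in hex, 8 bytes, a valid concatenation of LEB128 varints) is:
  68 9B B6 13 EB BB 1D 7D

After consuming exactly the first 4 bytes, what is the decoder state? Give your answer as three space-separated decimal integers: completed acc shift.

byte[0]=0x68 cont=0 payload=0x68: varint #1 complete (value=104); reset -> completed=1 acc=0 shift=0
byte[1]=0x9B cont=1 payload=0x1B: acc |= 27<<0 -> completed=1 acc=27 shift=7
byte[2]=0xB6 cont=1 payload=0x36: acc |= 54<<7 -> completed=1 acc=6939 shift=14
byte[3]=0x13 cont=0 payload=0x13: varint #2 complete (value=318235); reset -> completed=2 acc=0 shift=0

Answer: 2 0 0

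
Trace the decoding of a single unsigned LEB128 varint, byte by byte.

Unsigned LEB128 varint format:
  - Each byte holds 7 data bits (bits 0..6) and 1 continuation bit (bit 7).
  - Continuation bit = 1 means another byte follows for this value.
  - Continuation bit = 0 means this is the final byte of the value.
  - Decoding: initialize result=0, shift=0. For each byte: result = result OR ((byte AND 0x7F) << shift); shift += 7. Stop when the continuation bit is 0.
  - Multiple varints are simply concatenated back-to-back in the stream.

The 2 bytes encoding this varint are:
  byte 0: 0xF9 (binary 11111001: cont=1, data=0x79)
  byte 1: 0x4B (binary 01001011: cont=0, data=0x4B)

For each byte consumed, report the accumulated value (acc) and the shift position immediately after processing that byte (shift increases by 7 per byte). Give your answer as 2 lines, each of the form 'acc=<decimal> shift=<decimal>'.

byte 0=0xF9: payload=0x79=121, contrib = 121<<0 = 121; acc -> 121, shift -> 7
byte 1=0x4B: payload=0x4B=75, contrib = 75<<7 = 9600; acc -> 9721, shift -> 14

Answer: acc=121 shift=7
acc=9721 shift=14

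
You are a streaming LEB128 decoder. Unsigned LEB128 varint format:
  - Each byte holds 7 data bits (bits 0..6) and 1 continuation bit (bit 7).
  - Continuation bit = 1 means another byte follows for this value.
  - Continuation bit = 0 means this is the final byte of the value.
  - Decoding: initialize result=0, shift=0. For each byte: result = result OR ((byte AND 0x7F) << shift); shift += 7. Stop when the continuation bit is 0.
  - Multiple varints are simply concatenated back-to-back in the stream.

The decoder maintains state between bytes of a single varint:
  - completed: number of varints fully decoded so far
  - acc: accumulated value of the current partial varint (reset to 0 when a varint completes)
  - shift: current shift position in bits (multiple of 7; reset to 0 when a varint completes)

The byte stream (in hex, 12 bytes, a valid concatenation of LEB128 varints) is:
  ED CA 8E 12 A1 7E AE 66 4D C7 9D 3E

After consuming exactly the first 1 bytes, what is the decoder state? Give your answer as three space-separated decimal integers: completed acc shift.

byte[0]=0xED cont=1 payload=0x6D: acc |= 109<<0 -> completed=0 acc=109 shift=7

Answer: 0 109 7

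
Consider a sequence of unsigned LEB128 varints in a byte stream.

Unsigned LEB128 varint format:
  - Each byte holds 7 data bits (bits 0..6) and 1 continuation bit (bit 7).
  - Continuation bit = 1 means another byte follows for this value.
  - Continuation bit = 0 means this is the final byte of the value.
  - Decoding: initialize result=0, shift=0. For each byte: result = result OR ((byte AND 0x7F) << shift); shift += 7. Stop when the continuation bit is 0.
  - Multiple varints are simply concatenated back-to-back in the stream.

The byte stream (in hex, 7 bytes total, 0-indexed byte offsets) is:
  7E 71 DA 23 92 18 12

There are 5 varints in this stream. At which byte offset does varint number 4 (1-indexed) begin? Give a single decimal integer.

Answer: 4

Derivation:
  byte[0]=0x7E cont=0 payload=0x7E=126: acc |= 126<<0 -> acc=126 shift=7 [end]
Varint 1: bytes[0:1] = 7E -> value 126 (1 byte(s))
  byte[1]=0x71 cont=0 payload=0x71=113: acc |= 113<<0 -> acc=113 shift=7 [end]
Varint 2: bytes[1:2] = 71 -> value 113 (1 byte(s))
  byte[2]=0xDA cont=1 payload=0x5A=90: acc |= 90<<0 -> acc=90 shift=7
  byte[3]=0x23 cont=0 payload=0x23=35: acc |= 35<<7 -> acc=4570 shift=14 [end]
Varint 3: bytes[2:4] = DA 23 -> value 4570 (2 byte(s))
  byte[4]=0x92 cont=1 payload=0x12=18: acc |= 18<<0 -> acc=18 shift=7
  byte[5]=0x18 cont=0 payload=0x18=24: acc |= 24<<7 -> acc=3090 shift=14 [end]
Varint 4: bytes[4:6] = 92 18 -> value 3090 (2 byte(s))
  byte[6]=0x12 cont=0 payload=0x12=18: acc |= 18<<0 -> acc=18 shift=7 [end]
Varint 5: bytes[6:7] = 12 -> value 18 (1 byte(s))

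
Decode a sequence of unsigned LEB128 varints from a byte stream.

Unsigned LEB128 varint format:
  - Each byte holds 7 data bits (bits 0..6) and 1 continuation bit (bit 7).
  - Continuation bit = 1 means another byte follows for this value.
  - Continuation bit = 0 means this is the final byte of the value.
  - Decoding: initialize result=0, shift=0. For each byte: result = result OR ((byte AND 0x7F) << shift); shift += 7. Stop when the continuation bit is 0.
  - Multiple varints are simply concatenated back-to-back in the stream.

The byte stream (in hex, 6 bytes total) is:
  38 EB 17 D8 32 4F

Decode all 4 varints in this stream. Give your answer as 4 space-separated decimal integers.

  byte[0]=0x38 cont=0 payload=0x38=56: acc |= 56<<0 -> acc=56 shift=7 [end]
Varint 1: bytes[0:1] = 38 -> value 56 (1 byte(s))
  byte[1]=0xEB cont=1 payload=0x6B=107: acc |= 107<<0 -> acc=107 shift=7
  byte[2]=0x17 cont=0 payload=0x17=23: acc |= 23<<7 -> acc=3051 shift=14 [end]
Varint 2: bytes[1:3] = EB 17 -> value 3051 (2 byte(s))
  byte[3]=0xD8 cont=1 payload=0x58=88: acc |= 88<<0 -> acc=88 shift=7
  byte[4]=0x32 cont=0 payload=0x32=50: acc |= 50<<7 -> acc=6488 shift=14 [end]
Varint 3: bytes[3:5] = D8 32 -> value 6488 (2 byte(s))
  byte[5]=0x4F cont=0 payload=0x4F=79: acc |= 79<<0 -> acc=79 shift=7 [end]
Varint 4: bytes[5:6] = 4F -> value 79 (1 byte(s))

Answer: 56 3051 6488 79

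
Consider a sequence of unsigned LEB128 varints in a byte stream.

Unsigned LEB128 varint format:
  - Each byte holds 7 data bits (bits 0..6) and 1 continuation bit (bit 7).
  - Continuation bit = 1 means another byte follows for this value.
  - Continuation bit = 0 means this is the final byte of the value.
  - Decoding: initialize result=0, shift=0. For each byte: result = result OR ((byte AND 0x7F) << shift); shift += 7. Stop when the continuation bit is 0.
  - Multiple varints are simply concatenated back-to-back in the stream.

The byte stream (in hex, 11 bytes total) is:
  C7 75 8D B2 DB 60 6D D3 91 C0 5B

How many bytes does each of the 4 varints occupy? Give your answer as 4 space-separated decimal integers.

  byte[0]=0xC7 cont=1 payload=0x47=71: acc |= 71<<0 -> acc=71 shift=7
  byte[1]=0x75 cont=0 payload=0x75=117: acc |= 117<<7 -> acc=15047 shift=14 [end]
Varint 1: bytes[0:2] = C7 75 -> value 15047 (2 byte(s))
  byte[2]=0x8D cont=1 payload=0x0D=13: acc |= 13<<0 -> acc=13 shift=7
  byte[3]=0xB2 cont=1 payload=0x32=50: acc |= 50<<7 -> acc=6413 shift=14
  byte[4]=0xDB cont=1 payload=0x5B=91: acc |= 91<<14 -> acc=1497357 shift=21
  byte[5]=0x60 cont=0 payload=0x60=96: acc |= 96<<21 -> acc=202823949 shift=28 [end]
Varint 2: bytes[2:6] = 8D B2 DB 60 -> value 202823949 (4 byte(s))
  byte[6]=0x6D cont=0 payload=0x6D=109: acc |= 109<<0 -> acc=109 shift=7 [end]
Varint 3: bytes[6:7] = 6D -> value 109 (1 byte(s))
  byte[7]=0xD3 cont=1 payload=0x53=83: acc |= 83<<0 -> acc=83 shift=7
  byte[8]=0x91 cont=1 payload=0x11=17: acc |= 17<<7 -> acc=2259 shift=14
  byte[9]=0xC0 cont=1 payload=0x40=64: acc |= 64<<14 -> acc=1050835 shift=21
  byte[10]=0x5B cont=0 payload=0x5B=91: acc |= 91<<21 -> acc=191891667 shift=28 [end]
Varint 4: bytes[7:11] = D3 91 C0 5B -> value 191891667 (4 byte(s))

Answer: 2 4 1 4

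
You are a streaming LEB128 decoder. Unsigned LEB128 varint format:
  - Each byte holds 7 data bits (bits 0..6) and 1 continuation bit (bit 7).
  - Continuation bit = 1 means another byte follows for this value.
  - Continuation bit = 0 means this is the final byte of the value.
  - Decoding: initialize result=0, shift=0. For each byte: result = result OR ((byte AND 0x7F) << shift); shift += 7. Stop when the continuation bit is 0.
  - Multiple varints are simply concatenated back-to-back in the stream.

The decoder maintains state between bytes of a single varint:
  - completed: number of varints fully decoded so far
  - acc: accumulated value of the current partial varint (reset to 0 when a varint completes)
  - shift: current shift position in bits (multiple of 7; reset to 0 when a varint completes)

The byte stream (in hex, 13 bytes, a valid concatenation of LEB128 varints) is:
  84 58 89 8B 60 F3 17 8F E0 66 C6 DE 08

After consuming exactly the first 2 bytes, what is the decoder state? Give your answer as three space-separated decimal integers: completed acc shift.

Answer: 1 0 0

Derivation:
byte[0]=0x84 cont=1 payload=0x04: acc |= 4<<0 -> completed=0 acc=4 shift=7
byte[1]=0x58 cont=0 payload=0x58: varint #1 complete (value=11268); reset -> completed=1 acc=0 shift=0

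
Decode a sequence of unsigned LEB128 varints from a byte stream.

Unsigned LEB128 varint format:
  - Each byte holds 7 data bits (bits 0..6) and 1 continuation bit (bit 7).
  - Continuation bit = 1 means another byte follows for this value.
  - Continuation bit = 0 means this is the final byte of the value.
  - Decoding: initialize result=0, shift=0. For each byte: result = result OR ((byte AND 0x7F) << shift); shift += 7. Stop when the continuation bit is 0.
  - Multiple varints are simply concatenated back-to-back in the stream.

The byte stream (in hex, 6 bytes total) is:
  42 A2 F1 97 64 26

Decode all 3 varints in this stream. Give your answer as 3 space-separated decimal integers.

  byte[0]=0x42 cont=0 payload=0x42=66: acc |= 66<<0 -> acc=66 shift=7 [end]
Varint 1: bytes[0:1] = 42 -> value 66 (1 byte(s))
  byte[1]=0xA2 cont=1 payload=0x22=34: acc |= 34<<0 -> acc=34 shift=7
  byte[2]=0xF1 cont=1 payload=0x71=113: acc |= 113<<7 -> acc=14498 shift=14
  byte[3]=0x97 cont=1 payload=0x17=23: acc |= 23<<14 -> acc=391330 shift=21
  byte[4]=0x64 cont=0 payload=0x64=100: acc |= 100<<21 -> acc=210106530 shift=28 [end]
Varint 2: bytes[1:5] = A2 F1 97 64 -> value 210106530 (4 byte(s))
  byte[5]=0x26 cont=0 payload=0x26=38: acc |= 38<<0 -> acc=38 shift=7 [end]
Varint 3: bytes[5:6] = 26 -> value 38 (1 byte(s))

Answer: 66 210106530 38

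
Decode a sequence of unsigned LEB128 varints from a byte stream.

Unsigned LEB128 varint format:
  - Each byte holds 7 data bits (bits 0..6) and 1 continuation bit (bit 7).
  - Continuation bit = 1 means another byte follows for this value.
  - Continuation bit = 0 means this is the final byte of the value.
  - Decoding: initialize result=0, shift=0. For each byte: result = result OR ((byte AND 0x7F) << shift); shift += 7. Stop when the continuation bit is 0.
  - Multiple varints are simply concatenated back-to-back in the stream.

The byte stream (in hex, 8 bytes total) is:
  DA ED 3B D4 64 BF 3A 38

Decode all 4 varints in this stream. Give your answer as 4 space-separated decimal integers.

  byte[0]=0xDA cont=1 payload=0x5A=90: acc |= 90<<0 -> acc=90 shift=7
  byte[1]=0xED cont=1 payload=0x6D=109: acc |= 109<<7 -> acc=14042 shift=14
  byte[2]=0x3B cont=0 payload=0x3B=59: acc |= 59<<14 -> acc=980698 shift=21 [end]
Varint 1: bytes[0:3] = DA ED 3B -> value 980698 (3 byte(s))
  byte[3]=0xD4 cont=1 payload=0x54=84: acc |= 84<<0 -> acc=84 shift=7
  byte[4]=0x64 cont=0 payload=0x64=100: acc |= 100<<7 -> acc=12884 shift=14 [end]
Varint 2: bytes[3:5] = D4 64 -> value 12884 (2 byte(s))
  byte[5]=0xBF cont=1 payload=0x3F=63: acc |= 63<<0 -> acc=63 shift=7
  byte[6]=0x3A cont=0 payload=0x3A=58: acc |= 58<<7 -> acc=7487 shift=14 [end]
Varint 3: bytes[5:7] = BF 3A -> value 7487 (2 byte(s))
  byte[7]=0x38 cont=0 payload=0x38=56: acc |= 56<<0 -> acc=56 shift=7 [end]
Varint 4: bytes[7:8] = 38 -> value 56 (1 byte(s))

Answer: 980698 12884 7487 56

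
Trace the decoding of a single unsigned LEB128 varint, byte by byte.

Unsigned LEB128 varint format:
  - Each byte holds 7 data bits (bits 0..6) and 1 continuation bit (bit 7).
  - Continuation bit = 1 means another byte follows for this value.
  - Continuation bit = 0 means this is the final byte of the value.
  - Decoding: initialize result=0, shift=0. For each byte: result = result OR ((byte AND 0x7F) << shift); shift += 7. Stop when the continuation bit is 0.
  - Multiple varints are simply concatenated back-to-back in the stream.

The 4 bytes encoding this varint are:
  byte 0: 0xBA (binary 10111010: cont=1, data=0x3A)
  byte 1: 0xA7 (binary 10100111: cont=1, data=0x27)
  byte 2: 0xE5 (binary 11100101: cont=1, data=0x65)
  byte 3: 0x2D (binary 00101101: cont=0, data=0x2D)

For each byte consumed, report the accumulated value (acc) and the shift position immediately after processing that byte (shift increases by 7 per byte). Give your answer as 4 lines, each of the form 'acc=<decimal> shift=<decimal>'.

byte 0=0xBA: payload=0x3A=58, contrib = 58<<0 = 58; acc -> 58, shift -> 7
byte 1=0xA7: payload=0x27=39, contrib = 39<<7 = 4992; acc -> 5050, shift -> 14
byte 2=0xE5: payload=0x65=101, contrib = 101<<14 = 1654784; acc -> 1659834, shift -> 21
byte 3=0x2D: payload=0x2D=45, contrib = 45<<21 = 94371840; acc -> 96031674, shift -> 28

Answer: acc=58 shift=7
acc=5050 shift=14
acc=1659834 shift=21
acc=96031674 shift=28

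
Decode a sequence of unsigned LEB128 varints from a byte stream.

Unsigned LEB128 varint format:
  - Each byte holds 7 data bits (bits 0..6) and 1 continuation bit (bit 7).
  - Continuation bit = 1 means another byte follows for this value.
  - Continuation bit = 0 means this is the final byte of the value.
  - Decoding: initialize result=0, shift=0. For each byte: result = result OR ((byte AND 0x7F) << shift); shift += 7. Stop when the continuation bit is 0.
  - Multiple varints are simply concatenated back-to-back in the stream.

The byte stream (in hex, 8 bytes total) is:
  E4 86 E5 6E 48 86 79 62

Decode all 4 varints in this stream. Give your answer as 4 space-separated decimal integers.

  byte[0]=0xE4 cont=1 payload=0x64=100: acc |= 100<<0 -> acc=100 shift=7
  byte[1]=0x86 cont=1 payload=0x06=6: acc |= 6<<7 -> acc=868 shift=14
  byte[2]=0xE5 cont=1 payload=0x65=101: acc |= 101<<14 -> acc=1655652 shift=21
  byte[3]=0x6E cont=0 payload=0x6E=110: acc |= 110<<21 -> acc=232342372 shift=28 [end]
Varint 1: bytes[0:4] = E4 86 E5 6E -> value 232342372 (4 byte(s))
  byte[4]=0x48 cont=0 payload=0x48=72: acc |= 72<<0 -> acc=72 shift=7 [end]
Varint 2: bytes[4:5] = 48 -> value 72 (1 byte(s))
  byte[5]=0x86 cont=1 payload=0x06=6: acc |= 6<<0 -> acc=6 shift=7
  byte[6]=0x79 cont=0 payload=0x79=121: acc |= 121<<7 -> acc=15494 shift=14 [end]
Varint 3: bytes[5:7] = 86 79 -> value 15494 (2 byte(s))
  byte[7]=0x62 cont=0 payload=0x62=98: acc |= 98<<0 -> acc=98 shift=7 [end]
Varint 4: bytes[7:8] = 62 -> value 98 (1 byte(s))

Answer: 232342372 72 15494 98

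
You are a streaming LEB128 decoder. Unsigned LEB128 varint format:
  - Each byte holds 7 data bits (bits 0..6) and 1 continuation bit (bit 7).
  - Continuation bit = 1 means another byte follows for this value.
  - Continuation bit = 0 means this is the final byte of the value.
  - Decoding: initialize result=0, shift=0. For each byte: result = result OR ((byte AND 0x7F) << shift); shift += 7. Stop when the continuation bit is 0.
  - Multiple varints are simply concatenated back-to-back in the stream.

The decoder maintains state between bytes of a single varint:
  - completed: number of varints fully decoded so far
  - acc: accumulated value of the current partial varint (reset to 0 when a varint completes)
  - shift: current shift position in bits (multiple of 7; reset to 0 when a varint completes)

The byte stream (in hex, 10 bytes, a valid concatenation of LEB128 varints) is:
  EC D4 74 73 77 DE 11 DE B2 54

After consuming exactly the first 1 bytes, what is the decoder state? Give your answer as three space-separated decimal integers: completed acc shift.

Answer: 0 108 7

Derivation:
byte[0]=0xEC cont=1 payload=0x6C: acc |= 108<<0 -> completed=0 acc=108 shift=7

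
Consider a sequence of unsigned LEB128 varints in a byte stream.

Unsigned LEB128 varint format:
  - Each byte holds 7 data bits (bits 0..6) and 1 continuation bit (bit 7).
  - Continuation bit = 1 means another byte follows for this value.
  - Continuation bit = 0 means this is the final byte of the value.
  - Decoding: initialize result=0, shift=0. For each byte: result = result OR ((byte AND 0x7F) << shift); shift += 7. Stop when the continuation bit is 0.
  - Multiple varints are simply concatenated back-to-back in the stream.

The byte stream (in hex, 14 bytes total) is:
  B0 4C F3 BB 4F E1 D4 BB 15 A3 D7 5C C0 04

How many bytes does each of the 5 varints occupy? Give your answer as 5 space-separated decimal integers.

Answer: 2 3 4 3 2

Derivation:
  byte[0]=0xB0 cont=1 payload=0x30=48: acc |= 48<<0 -> acc=48 shift=7
  byte[1]=0x4C cont=0 payload=0x4C=76: acc |= 76<<7 -> acc=9776 shift=14 [end]
Varint 1: bytes[0:2] = B0 4C -> value 9776 (2 byte(s))
  byte[2]=0xF3 cont=1 payload=0x73=115: acc |= 115<<0 -> acc=115 shift=7
  byte[3]=0xBB cont=1 payload=0x3B=59: acc |= 59<<7 -> acc=7667 shift=14
  byte[4]=0x4F cont=0 payload=0x4F=79: acc |= 79<<14 -> acc=1302003 shift=21 [end]
Varint 2: bytes[2:5] = F3 BB 4F -> value 1302003 (3 byte(s))
  byte[5]=0xE1 cont=1 payload=0x61=97: acc |= 97<<0 -> acc=97 shift=7
  byte[6]=0xD4 cont=1 payload=0x54=84: acc |= 84<<7 -> acc=10849 shift=14
  byte[7]=0xBB cont=1 payload=0x3B=59: acc |= 59<<14 -> acc=977505 shift=21
  byte[8]=0x15 cont=0 payload=0x15=21: acc |= 21<<21 -> acc=45017697 shift=28 [end]
Varint 3: bytes[5:9] = E1 D4 BB 15 -> value 45017697 (4 byte(s))
  byte[9]=0xA3 cont=1 payload=0x23=35: acc |= 35<<0 -> acc=35 shift=7
  byte[10]=0xD7 cont=1 payload=0x57=87: acc |= 87<<7 -> acc=11171 shift=14
  byte[11]=0x5C cont=0 payload=0x5C=92: acc |= 92<<14 -> acc=1518499 shift=21 [end]
Varint 4: bytes[9:12] = A3 D7 5C -> value 1518499 (3 byte(s))
  byte[12]=0xC0 cont=1 payload=0x40=64: acc |= 64<<0 -> acc=64 shift=7
  byte[13]=0x04 cont=0 payload=0x04=4: acc |= 4<<7 -> acc=576 shift=14 [end]
Varint 5: bytes[12:14] = C0 04 -> value 576 (2 byte(s))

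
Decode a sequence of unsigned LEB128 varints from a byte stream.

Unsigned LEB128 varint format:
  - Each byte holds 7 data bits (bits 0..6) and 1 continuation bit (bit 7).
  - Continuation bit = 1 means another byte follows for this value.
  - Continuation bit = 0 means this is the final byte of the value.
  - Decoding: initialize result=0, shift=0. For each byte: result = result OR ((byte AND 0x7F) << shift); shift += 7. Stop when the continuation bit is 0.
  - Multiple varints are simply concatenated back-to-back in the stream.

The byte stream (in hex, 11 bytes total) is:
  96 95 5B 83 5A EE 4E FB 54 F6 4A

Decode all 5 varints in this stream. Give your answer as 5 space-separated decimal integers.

  byte[0]=0x96 cont=1 payload=0x16=22: acc |= 22<<0 -> acc=22 shift=7
  byte[1]=0x95 cont=1 payload=0x15=21: acc |= 21<<7 -> acc=2710 shift=14
  byte[2]=0x5B cont=0 payload=0x5B=91: acc |= 91<<14 -> acc=1493654 shift=21 [end]
Varint 1: bytes[0:3] = 96 95 5B -> value 1493654 (3 byte(s))
  byte[3]=0x83 cont=1 payload=0x03=3: acc |= 3<<0 -> acc=3 shift=7
  byte[4]=0x5A cont=0 payload=0x5A=90: acc |= 90<<7 -> acc=11523 shift=14 [end]
Varint 2: bytes[3:5] = 83 5A -> value 11523 (2 byte(s))
  byte[5]=0xEE cont=1 payload=0x6E=110: acc |= 110<<0 -> acc=110 shift=7
  byte[6]=0x4E cont=0 payload=0x4E=78: acc |= 78<<7 -> acc=10094 shift=14 [end]
Varint 3: bytes[5:7] = EE 4E -> value 10094 (2 byte(s))
  byte[7]=0xFB cont=1 payload=0x7B=123: acc |= 123<<0 -> acc=123 shift=7
  byte[8]=0x54 cont=0 payload=0x54=84: acc |= 84<<7 -> acc=10875 shift=14 [end]
Varint 4: bytes[7:9] = FB 54 -> value 10875 (2 byte(s))
  byte[9]=0xF6 cont=1 payload=0x76=118: acc |= 118<<0 -> acc=118 shift=7
  byte[10]=0x4A cont=0 payload=0x4A=74: acc |= 74<<7 -> acc=9590 shift=14 [end]
Varint 5: bytes[9:11] = F6 4A -> value 9590 (2 byte(s))

Answer: 1493654 11523 10094 10875 9590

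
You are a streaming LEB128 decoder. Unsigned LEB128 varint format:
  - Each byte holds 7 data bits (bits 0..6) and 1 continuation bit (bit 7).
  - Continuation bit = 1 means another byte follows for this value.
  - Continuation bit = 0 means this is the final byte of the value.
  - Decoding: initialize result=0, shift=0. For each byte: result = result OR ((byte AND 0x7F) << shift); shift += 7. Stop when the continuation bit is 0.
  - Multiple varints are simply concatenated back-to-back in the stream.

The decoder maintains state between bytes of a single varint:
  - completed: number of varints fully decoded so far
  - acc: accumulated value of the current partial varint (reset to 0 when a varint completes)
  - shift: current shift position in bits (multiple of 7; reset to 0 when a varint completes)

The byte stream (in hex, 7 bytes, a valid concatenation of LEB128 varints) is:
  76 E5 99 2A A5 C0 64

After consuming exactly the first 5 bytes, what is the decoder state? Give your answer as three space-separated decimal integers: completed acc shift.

Answer: 2 37 7

Derivation:
byte[0]=0x76 cont=0 payload=0x76: varint #1 complete (value=118); reset -> completed=1 acc=0 shift=0
byte[1]=0xE5 cont=1 payload=0x65: acc |= 101<<0 -> completed=1 acc=101 shift=7
byte[2]=0x99 cont=1 payload=0x19: acc |= 25<<7 -> completed=1 acc=3301 shift=14
byte[3]=0x2A cont=0 payload=0x2A: varint #2 complete (value=691429); reset -> completed=2 acc=0 shift=0
byte[4]=0xA5 cont=1 payload=0x25: acc |= 37<<0 -> completed=2 acc=37 shift=7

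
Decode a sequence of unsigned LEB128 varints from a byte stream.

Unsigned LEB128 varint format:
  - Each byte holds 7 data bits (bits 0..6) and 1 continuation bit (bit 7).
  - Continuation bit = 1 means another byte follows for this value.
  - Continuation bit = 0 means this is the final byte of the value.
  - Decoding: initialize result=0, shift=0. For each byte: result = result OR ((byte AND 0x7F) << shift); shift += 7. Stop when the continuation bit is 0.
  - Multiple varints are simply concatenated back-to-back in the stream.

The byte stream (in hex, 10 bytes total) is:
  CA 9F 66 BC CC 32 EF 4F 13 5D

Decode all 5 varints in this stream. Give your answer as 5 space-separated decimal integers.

Answer: 1675210 828988 10223 19 93

Derivation:
  byte[0]=0xCA cont=1 payload=0x4A=74: acc |= 74<<0 -> acc=74 shift=7
  byte[1]=0x9F cont=1 payload=0x1F=31: acc |= 31<<7 -> acc=4042 shift=14
  byte[2]=0x66 cont=0 payload=0x66=102: acc |= 102<<14 -> acc=1675210 shift=21 [end]
Varint 1: bytes[0:3] = CA 9F 66 -> value 1675210 (3 byte(s))
  byte[3]=0xBC cont=1 payload=0x3C=60: acc |= 60<<0 -> acc=60 shift=7
  byte[4]=0xCC cont=1 payload=0x4C=76: acc |= 76<<7 -> acc=9788 shift=14
  byte[5]=0x32 cont=0 payload=0x32=50: acc |= 50<<14 -> acc=828988 shift=21 [end]
Varint 2: bytes[3:6] = BC CC 32 -> value 828988 (3 byte(s))
  byte[6]=0xEF cont=1 payload=0x6F=111: acc |= 111<<0 -> acc=111 shift=7
  byte[7]=0x4F cont=0 payload=0x4F=79: acc |= 79<<7 -> acc=10223 shift=14 [end]
Varint 3: bytes[6:8] = EF 4F -> value 10223 (2 byte(s))
  byte[8]=0x13 cont=0 payload=0x13=19: acc |= 19<<0 -> acc=19 shift=7 [end]
Varint 4: bytes[8:9] = 13 -> value 19 (1 byte(s))
  byte[9]=0x5D cont=0 payload=0x5D=93: acc |= 93<<0 -> acc=93 shift=7 [end]
Varint 5: bytes[9:10] = 5D -> value 93 (1 byte(s))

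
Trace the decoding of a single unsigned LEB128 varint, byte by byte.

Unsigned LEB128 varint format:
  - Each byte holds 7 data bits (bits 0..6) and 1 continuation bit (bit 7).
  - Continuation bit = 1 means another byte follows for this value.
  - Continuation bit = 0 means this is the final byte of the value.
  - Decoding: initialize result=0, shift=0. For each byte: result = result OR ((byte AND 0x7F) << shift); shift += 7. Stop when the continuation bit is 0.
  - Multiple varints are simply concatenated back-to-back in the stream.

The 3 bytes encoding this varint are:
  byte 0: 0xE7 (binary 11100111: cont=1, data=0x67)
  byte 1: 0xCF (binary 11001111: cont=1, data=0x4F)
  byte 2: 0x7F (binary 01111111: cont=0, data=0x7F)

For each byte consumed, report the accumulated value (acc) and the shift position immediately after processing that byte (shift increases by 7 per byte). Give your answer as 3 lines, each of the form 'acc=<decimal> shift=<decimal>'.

Answer: acc=103 shift=7
acc=10215 shift=14
acc=2090983 shift=21

Derivation:
byte 0=0xE7: payload=0x67=103, contrib = 103<<0 = 103; acc -> 103, shift -> 7
byte 1=0xCF: payload=0x4F=79, contrib = 79<<7 = 10112; acc -> 10215, shift -> 14
byte 2=0x7F: payload=0x7F=127, contrib = 127<<14 = 2080768; acc -> 2090983, shift -> 21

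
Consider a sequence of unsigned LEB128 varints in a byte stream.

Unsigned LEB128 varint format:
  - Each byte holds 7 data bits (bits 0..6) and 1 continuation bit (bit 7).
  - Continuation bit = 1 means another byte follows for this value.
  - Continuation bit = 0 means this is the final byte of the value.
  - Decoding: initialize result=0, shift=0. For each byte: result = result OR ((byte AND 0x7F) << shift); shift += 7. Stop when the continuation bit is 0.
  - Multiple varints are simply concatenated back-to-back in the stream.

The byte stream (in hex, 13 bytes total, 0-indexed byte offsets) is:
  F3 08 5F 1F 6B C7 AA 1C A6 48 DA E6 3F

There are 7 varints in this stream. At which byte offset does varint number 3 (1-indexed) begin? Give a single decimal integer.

  byte[0]=0xF3 cont=1 payload=0x73=115: acc |= 115<<0 -> acc=115 shift=7
  byte[1]=0x08 cont=0 payload=0x08=8: acc |= 8<<7 -> acc=1139 shift=14 [end]
Varint 1: bytes[0:2] = F3 08 -> value 1139 (2 byte(s))
  byte[2]=0x5F cont=0 payload=0x5F=95: acc |= 95<<0 -> acc=95 shift=7 [end]
Varint 2: bytes[2:3] = 5F -> value 95 (1 byte(s))
  byte[3]=0x1F cont=0 payload=0x1F=31: acc |= 31<<0 -> acc=31 shift=7 [end]
Varint 3: bytes[3:4] = 1F -> value 31 (1 byte(s))
  byte[4]=0x6B cont=0 payload=0x6B=107: acc |= 107<<0 -> acc=107 shift=7 [end]
Varint 4: bytes[4:5] = 6B -> value 107 (1 byte(s))
  byte[5]=0xC7 cont=1 payload=0x47=71: acc |= 71<<0 -> acc=71 shift=7
  byte[6]=0xAA cont=1 payload=0x2A=42: acc |= 42<<7 -> acc=5447 shift=14
  byte[7]=0x1C cont=0 payload=0x1C=28: acc |= 28<<14 -> acc=464199 shift=21 [end]
Varint 5: bytes[5:8] = C7 AA 1C -> value 464199 (3 byte(s))
  byte[8]=0xA6 cont=1 payload=0x26=38: acc |= 38<<0 -> acc=38 shift=7
  byte[9]=0x48 cont=0 payload=0x48=72: acc |= 72<<7 -> acc=9254 shift=14 [end]
Varint 6: bytes[8:10] = A6 48 -> value 9254 (2 byte(s))
  byte[10]=0xDA cont=1 payload=0x5A=90: acc |= 90<<0 -> acc=90 shift=7
  byte[11]=0xE6 cont=1 payload=0x66=102: acc |= 102<<7 -> acc=13146 shift=14
  byte[12]=0x3F cont=0 payload=0x3F=63: acc |= 63<<14 -> acc=1045338 shift=21 [end]
Varint 7: bytes[10:13] = DA E6 3F -> value 1045338 (3 byte(s))

Answer: 3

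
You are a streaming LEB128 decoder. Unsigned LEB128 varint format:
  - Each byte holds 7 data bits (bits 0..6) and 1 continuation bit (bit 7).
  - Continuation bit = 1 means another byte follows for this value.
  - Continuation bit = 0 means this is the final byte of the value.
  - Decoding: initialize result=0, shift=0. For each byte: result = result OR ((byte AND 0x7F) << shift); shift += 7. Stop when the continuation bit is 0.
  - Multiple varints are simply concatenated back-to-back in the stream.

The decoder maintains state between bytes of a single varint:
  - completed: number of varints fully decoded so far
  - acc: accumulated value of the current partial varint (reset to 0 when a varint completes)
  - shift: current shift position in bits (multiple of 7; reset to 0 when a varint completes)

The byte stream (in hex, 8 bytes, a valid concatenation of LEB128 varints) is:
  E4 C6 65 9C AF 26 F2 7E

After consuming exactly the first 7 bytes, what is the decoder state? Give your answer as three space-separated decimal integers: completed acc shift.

byte[0]=0xE4 cont=1 payload=0x64: acc |= 100<<0 -> completed=0 acc=100 shift=7
byte[1]=0xC6 cont=1 payload=0x46: acc |= 70<<7 -> completed=0 acc=9060 shift=14
byte[2]=0x65 cont=0 payload=0x65: varint #1 complete (value=1663844); reset -> completed=1 acc=0 shift=0
byte[3]=0x9C cont=1 payload=0x1C: acc |= 28<<0 -> completed=1 acc=28 shift=7
byte[4]=0xAF cont=1 payload=0x2F: acc |= 47<<7 -> completed=1 acc=6044 shift=14
byte[5]=0x26 cont=0 payload=0x26: varint #2 complete (value=628636); reset -> completed=2 acc=0 shift=0
byte[6]=0xF2 cont=1 payload=0x72: acc |= 114<<0 -> completed=2 acc=114 shift=7

Answer: 2 114 7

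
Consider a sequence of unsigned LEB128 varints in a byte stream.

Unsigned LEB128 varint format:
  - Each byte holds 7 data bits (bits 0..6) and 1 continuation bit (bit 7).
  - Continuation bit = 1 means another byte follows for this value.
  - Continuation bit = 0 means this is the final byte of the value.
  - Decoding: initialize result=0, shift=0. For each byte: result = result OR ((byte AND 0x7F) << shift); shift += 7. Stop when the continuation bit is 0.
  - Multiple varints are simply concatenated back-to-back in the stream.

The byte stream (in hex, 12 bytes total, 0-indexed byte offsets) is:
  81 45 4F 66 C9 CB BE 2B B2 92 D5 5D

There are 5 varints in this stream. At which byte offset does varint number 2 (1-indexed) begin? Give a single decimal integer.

Answer: 2

Derivation:
  byte[0]=0x81 cont=1 payload=0x01=1: acc |= 1<<0 -> acc=1 shift=7
  byte[1]=0x45 cont=0 payload=0x45=69: acc |= 69<<7 -> acc=8833 shift=14 [end]
Varint 1: bytes[0:2] = 81 45 -> value 8833 (2 byte(s))
  byte[2]=0x4F cont=0 payload=0x4F=79: acc |= 79<<0 -> acc=79 shift=7 [end]
Varint 2: bytes[2:3] = 4F -> value 79 (1 byte(s))
  byte[3]=0x66 cont=0 payload=0x66=102: acc |= 102<<0 -> acc=102 shift=7 [end]
Varint 3: bytes[3:4] = 66 -> value 102 (1 byte(s))
  byte[4]=0xC9 cont=1 payload=0x49=73: acc |= 73<<0 -> acc=73 shift=7
  byte[5]=0xCB cont=1 payload=0x4B=75: acc |= 75<<7 -> acc=9673 shift=14
  byte[6]=0xBE cont=1 payload=0x3E=62: acc |= 62<<14 -> acc=1025481 shift=21
  byte[7]=0x2B cont=0 payload=0x2B=43: acc |= 43<<21 -> acc=91203017 shift=28 [end]
Varint 4: bytes[4:8] = C9 CB BE 2B -> value 91203017 (4 byte(s))
  byte[8]=0xB2 cont=1 payload=0x32=50: acc |= 50<<0 -> acc=50 shift=7
  byte[9]=0x92 cont=1 payload=0x12=18: acc |= 18<<7 -> acc=2354 shift=14
  byte[10]=0xD5 cont=1 payload=0x55=85: acc |= 85<<14 -> acc=1394994 shift=21
  byte[11]=0x5D cont=0 payload=0x5D=93: acc |= 93<<21 -> acc=196430130 shift=28 [end]
Varint 5: bytes[8:12] = B2 92 D5 5D -> value 196430130 (4 byte(s))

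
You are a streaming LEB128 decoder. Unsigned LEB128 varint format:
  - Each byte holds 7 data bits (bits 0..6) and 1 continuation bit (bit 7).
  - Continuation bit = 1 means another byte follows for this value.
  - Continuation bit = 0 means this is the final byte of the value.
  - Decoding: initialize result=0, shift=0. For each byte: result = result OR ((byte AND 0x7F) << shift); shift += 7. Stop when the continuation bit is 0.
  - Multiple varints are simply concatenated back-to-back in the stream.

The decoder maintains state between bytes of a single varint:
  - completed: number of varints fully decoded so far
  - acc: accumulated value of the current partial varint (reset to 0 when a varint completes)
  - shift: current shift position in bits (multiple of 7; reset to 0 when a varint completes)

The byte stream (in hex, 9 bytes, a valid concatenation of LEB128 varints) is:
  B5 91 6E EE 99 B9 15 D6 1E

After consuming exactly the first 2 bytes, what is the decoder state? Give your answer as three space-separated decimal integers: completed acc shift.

Answer: 0 2229 14

Derivation:
byte[0]=0xB5 cont=1 payload=0x35: acc |= 53<<0 -> completed=0 acc=53 shift=7
byte[1]=0x91 cont=1 payload=0x11: acc |= 17<<7 -> completed=0 acc=2229 shift=14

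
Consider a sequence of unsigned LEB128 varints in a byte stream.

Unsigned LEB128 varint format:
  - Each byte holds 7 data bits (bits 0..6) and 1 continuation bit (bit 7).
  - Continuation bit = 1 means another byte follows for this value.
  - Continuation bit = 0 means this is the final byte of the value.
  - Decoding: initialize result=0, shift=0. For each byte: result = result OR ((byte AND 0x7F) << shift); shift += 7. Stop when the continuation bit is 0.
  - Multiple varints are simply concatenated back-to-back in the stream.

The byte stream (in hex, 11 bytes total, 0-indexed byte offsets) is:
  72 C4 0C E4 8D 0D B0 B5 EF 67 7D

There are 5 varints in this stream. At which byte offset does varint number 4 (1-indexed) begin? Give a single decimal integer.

Answer: 6

Derivation:
  byte[0]=0x72 cont=0 payload=0x72=114: acc |= 114<<0 -> acc=114 shift=7 [end]
Varint 1: bytes[0:1] = 72 -> value 114 (1 byte(s))
  byte[1]=0xC4 cont=1 payload=0x44=68: acc |= 68<<0 -> acc=68 shift=7
  byte[2]=0x0C cont=0 payload=0x0C=12: acc |= 12<<7 -> acc=1604 shift=14 [end]
Varint 2: bytes[1:3] = C4 0C -> value 1604 (2 byte(s))
  byte[3]=0xE4 cont=1 payload=0x64=100: acc |= 100<<0 -> acc=100 shift=7
  byte[4]=0x8D cont=1 payload=0x0D=13: acc |= 13<<7 -> acc=1764 shift=14
  byte[5]=0x0D cont=0 payload=0x0D=13: acc |= 13<<14 -> acc=214756 shift=21 [end]
Varint 3: bytes[3:6] = E4 8D 0D -> value 214756 (3 byte(s))
  byte[6]=0xB0 cont=1 payload=0x30=48: acc |= 48<<0 -> acc=48 shift=7
  byte[7]=0xB5 cont=1 payload=0x35=53: acc |= 53<<7 -> acc=6832 shift=14
  byte[8]=0xEF cont=1 payload=0x6F=111: acc |= 111<<14 -> acc=1825456 shift=21
  byte[9]=0x67 cont=0 payload=0x67=103: acc |= 103<<21 -> acc=217832112 shift=28 [end]
Varint 4: bytes[6:10] = B0 B5 EF 67 -> value 217832112 (4 byte(s))
  byte[10]=0x7D cont=0 payload=0x7D=125: acc |= 125<<0 -> acc=125 shift=7 [end]
Varint 5: bytes[10:11] = 7D -> value 125 (1 byte(s))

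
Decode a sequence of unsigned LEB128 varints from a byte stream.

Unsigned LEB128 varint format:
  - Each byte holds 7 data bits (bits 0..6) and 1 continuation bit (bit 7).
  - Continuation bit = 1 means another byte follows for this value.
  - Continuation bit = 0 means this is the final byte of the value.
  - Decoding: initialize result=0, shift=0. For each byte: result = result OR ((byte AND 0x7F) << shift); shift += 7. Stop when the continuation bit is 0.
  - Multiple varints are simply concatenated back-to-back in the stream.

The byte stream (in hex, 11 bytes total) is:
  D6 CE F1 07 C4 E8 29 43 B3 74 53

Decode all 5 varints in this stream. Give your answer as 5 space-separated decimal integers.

Answer: 16541526 685124 67 14899 83

Derivation:
  byte[0]=0xD6 cont=1 payload=0x56=86: acc |= 86<<0 -> acc=86 shift=7
  byte[1]=0xCE cont=1 payload=0x4E=78: acc |= 78<<7 -> acc=10070 shift=14
  byte[2]=0xF1 cont=1 payload=0x71=113: acc |= 113<<14 -> acc=1861462 shift=21
  byte[3]=0x07 cont=0 payload=0x07=7: acc |= 7<<21 -> acc=16541526 shift=28 [end]
Varint 1: bytes[0:4] = D6 CE F1 07 -> value 16541526 (4 byte(s))
  byte[4]=0xC4 cont=1 payload=0x44=68: acc |= 68<<0 -> acc=68 shift=7
  byte[5]=0xE8 cont=1 payload=0x68=104: acc |= 104<<7 -> acc=13380 shift=14
  byte[6]=0x29 cont=0 payload=0x29=41: acc |= 41<<14 -> acc=685124 shift=21 [end]
Varint 2: bytes[4:7] = C4 E8 29 -> value 685124 (3 byte(s))
  byte[7]=0x43 cont=0 payload=0x43=67: acc |= 67<<0 -> acc=67 shift=7 [end]
Varint 3: bytes[7:8] = 43 -> value 67 (1 byte(s))
  byte[8]=0xB3 cont=1 payload=0x33=51: acc |= 51<<0 -> acc=51 shift=7
  byte[9]=0x74 cont=0 payload=0x74=116: acc |= 116<<7 -> acc=14899 shift=14 [end]
Varint 4: bytes[8:10] = B3 74 -> value 14899 (2 byte(s))
  byte[10]=0x53 cont=0 payload=0x53=83: acc |= 83<<0 -> acc=83 shift=7 [end]
Varint 5: bytes[10:11] = 53 -> value 83 (1 byte(s))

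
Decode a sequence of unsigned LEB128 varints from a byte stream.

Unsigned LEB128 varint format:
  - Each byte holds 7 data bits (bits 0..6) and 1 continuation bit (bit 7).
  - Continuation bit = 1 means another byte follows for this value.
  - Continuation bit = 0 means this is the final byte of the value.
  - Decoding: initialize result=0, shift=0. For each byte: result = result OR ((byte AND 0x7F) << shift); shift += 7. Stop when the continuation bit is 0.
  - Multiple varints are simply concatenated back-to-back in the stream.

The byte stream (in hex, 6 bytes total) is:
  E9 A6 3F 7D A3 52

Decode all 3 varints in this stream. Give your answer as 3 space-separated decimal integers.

  byte[0]=0xE9 cont=1 payload=0x69=105: acc |= 105<<0 -> acc=105 shift=7
  byte[1]=0xA6 cont=1 payload=0x26=38: acc |= 38<<7 -> acc=4969 shift=14
  byte[2]=0x3F cont=0 payload=0x3F=63: acc |= 63<<14 -> acc=1037161 shift=21 [end]
Varint 1: bytes[0:3] = E9 A6 3F -> value 1037161 (3 byte(s))
  byte[3]=0x7D cont=0 payload=0x7D=125: acc |= 125<<0 -> acc=125 shift=7 [end]
Varint 2: bytes[3:4] = 7D -> value 125 (1 byte(s))
  byte[4]=0xA3 cont=1 payload=0x23=35: acc |= 35<<0 -> acc=35 shift=7
  byte[5]=0x52 cont=0 payload=0x52=82: acc |= 82<<7 -> acc=10531 shift=14 [end]
Varint 3: bytes[4:6] = A3 52 -> value 10531 (2 byte(s))

Answer: 1037161 125 10531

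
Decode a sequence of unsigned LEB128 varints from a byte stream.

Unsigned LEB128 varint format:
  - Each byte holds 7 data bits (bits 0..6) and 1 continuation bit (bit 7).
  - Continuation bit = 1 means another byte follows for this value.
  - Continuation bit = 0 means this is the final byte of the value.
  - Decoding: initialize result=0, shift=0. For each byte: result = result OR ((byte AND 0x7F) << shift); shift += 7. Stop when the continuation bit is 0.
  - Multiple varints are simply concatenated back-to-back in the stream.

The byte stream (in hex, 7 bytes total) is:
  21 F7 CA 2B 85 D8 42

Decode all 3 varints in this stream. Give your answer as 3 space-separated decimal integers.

Answer: 33 714103 1092613

Derivation:
  byte[0]=0x21 cont=0 payload=0x21=33: acc |= 33<<0 -> acc=33 shift=7 [end]
Varint 1: bytes[0:1] = 21 -> value 33 (1 byte(s))
  byte[1]=0xF7 cont=1 payload=0x77=119: acc |= 119<<0 -> acc=119 shift=7
  byte[2]=0xCA cont=1 payload=0x4A=74: acc |= 74<<7 -> acc=9591 shift=14
  byte[3]=0x2B cont=0 payload=0x2B=43: acc |= 43<<14 -> acc=714103 shift=21 [end]
Varint 2: bytes[1:4] = F7 CA 2B -> value 714103 (3 byte(s))
  byte[4]=0x85 cont=1 payload=0x05=5: acc |= 5<<0 -> acc=5 shift=7
  byte[5]=0xD8 cont=1 payload=0x58=88: acc |= 88<<7 -> acc=11269 shift=14
  byte[6]=0x42 cont=0 payload=0x42=66: acc |= 66<<14 -> acc=1092613 shift=21 [end]
Varint 3: bytes[4:7] = 85 D8 42 -> value 1092613 (3 byte(s))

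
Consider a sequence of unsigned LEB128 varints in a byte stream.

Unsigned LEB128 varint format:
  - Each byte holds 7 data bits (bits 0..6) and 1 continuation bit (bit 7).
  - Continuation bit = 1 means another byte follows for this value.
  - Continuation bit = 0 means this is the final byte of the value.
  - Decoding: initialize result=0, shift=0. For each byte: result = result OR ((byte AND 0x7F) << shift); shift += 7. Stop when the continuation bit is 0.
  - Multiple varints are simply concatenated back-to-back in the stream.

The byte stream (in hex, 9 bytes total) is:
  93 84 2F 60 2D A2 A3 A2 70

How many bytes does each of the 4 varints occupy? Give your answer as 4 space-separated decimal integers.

  byte[0]=0x93 cont=1 payload=0x13=19: acc |= 19<<0 -> acc=19 shift=7
  byte[1]=0x84 cont=1 payload=0x04=4: acc |= 4<<7 -> acc=531 shift=14
  byte[2]=0x2F cont=0 payload=0x2F=47: acc |= 47<<14 -> acc=770579 shift=21 [end]
Varint 1: bytes[0:3] = 93 84 2F -> value 770579 (3 byte(s))
  byte[3]=0x60 cont=0 payload=0x60=96: acc |= 96<<0 -> acc=96 shift=7 [end]
Varint 2: bytes[3:4] = 60 -> value 96 (1 byte(s))
  byte[4]=0x2D cont=0 payload=0x2D=45: acc |= 45<<0 -> acc=45 shift=7 [end]
Varint 3: bytes[4:5] = 2D -> value 45 (1 byte(s))
  byte[5]=0xA2 cont=1 payload=0x22=34: acc |= 34<<0 -> acc=34 shift=7
  byte[6]=0xA3 cont=1 payload=0x23=35: acc |= 35<<7 -> acc=4514 shift=14
  byte[7]=0xA2 cont=1 payload=0x22=34: acc |= 34<<14 -> acc=561570 shift=21
  byte[8]=0x70 cont=0 payload=0x70=112: acc |= 112<<21 -> acc=235442594 shift=28 [end]
Varint 4: bytes[5:9] = A2 A3 A2 70 -> value 235442594 (4 byte(s))

Answer: 3 1 1 4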